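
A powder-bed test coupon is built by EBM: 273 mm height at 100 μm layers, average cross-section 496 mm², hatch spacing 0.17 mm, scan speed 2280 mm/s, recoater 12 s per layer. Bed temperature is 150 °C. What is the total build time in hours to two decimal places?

10.07 hours

Number of layers: 273 / 0.1 → 2730 (rounded up).
Per-layer scan distance = 496 / 0.17 = 2917.6 mm.
Beam time per layer = 2917.6 / 2280, so 1.2796 s.
Per-layer time: 1.2796 + 12 → 13.2796 s.
2730 layers × 13.2796 s/layer = 36253.308 s, i.e. 10.07 hours.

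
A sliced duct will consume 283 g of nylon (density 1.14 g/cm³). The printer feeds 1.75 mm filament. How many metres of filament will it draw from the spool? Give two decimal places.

Extruded volume: 283/1.14 = 248.2456 cm³ (248245.6 mm³).
A = π r² = π × 0.875² = 2.4053 mm².
Length = 248245.6 / 2.4053 = 103207.75 mm = 103.21 m.

103.21 m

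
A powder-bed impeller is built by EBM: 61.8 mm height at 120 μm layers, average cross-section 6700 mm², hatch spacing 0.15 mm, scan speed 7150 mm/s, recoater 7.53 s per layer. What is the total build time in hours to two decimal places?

1.97 hours

Layers = ⌈61.8/0.12⌉ = 515.
Per-layer scan distance = 6700 / 0.15, so 44666.7 mm.
Per-layer scan time = 44666.7 / 7150, so 6.2471 s.
Layer cycle = 6.2471 + 7.53 = 13.7771 s.
Build time = 515 × 13.7771 = 7095.2065 s = 1.97 hours.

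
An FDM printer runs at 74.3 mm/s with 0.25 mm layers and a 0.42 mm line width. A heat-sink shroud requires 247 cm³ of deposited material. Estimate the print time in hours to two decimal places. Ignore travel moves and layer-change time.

8.79 hours

Line area = 0.25 × 0.42 = 0.105 mm².
Toolpath length = 247 cm³ / 0.105 mm² = 247000 / 0.105 = 2352381 mm.
Time extruding = 2352381 / 74.3 = 31660.6 s.
That's 31660.6 s → 8.79 hours.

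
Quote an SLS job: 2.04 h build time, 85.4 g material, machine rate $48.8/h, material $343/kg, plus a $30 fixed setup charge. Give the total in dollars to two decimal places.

Time charge = 48.8 × 2.04, so $99.552.
Feedstock cost: 343 × 85.4/1000 → $29.2922.
Adding setup: 99.552 + 29.2922 + 30 → 158.8442 ≈ $158.84.

$158.84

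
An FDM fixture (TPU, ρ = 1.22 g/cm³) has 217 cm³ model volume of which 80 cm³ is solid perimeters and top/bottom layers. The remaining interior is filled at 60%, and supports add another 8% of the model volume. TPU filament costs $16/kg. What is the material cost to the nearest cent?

Volume inside the shell = 217 − 80, so 137 cm³.
Infill deposited = 0.60 × 137, so 82.2 cm³.
Support = 0.08 × 217, so 17.36 cm³.
Deposited volume: 80 + 82.2 + 17.36 → 179.56 cm³.
Mass = 179.56 × 1.22 = 219.0632 g.
Cost = 219.0632 g / 1000 × $16/kg = $3.51.

$3.51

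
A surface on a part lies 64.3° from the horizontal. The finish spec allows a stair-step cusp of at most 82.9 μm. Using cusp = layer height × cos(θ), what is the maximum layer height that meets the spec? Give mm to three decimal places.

0.191 mm

cos(64.3°) = 0.4337; t_max = 0.0829/0.4337 = 0.191 mm.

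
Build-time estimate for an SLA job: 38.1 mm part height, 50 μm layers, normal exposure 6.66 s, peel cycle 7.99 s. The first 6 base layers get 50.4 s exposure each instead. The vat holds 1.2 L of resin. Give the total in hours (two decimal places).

3.17 hours

Layers = ⌈38.1/0.05⌉ = 762.
Burn-in layers: 6 × (50.4 + 7.99) → 350.34 s.
Remaining layers: 756 × (6.66 + 7.99) → 11075.4 s.
Total = 350.34 + 11075.4 = 11425.74 s = 3.17 hours.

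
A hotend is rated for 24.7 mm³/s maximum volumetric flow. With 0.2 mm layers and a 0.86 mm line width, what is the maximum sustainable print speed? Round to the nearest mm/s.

144 mm/s

A = 0.2 × 0.86 = 0.172 mm².
v_max = Q/A = 24.7/0.172 = 143.60 mm/s → 144 mm/s.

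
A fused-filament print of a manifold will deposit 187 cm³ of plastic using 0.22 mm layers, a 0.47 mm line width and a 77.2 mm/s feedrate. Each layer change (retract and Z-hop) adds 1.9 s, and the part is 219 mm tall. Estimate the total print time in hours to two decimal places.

7.03 hours

Line area: 0.22 × 0.47 → 0.1034 mm².
Toolpath length = 187 cm³ / 0.1034 mm² = 187000 / 0.1034 = 1808510.6 mm.
Time extruding = 1808510.6 / 77.2, so 23426.3 s.
Layers = ⌈219/0.22⌉ = 996.
Layer-change overhead: 996 × 1.9 → 1892.4 s.
Total = 23426.3 + 1892.4 = 25318.7 s = 7.03 hours.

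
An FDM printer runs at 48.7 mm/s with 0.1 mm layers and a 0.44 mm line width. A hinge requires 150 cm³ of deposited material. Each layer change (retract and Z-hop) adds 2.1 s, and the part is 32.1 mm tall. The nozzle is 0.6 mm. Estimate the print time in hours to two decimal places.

Bead cross-section = 0.1 × 0.44, so 0.044 mm².
Total extruded path = 150000/0.044 = 3409090.9 mm.
Time extruding = 3409090.9 / 48.7 = 70001.9 s.
Layer count = ceil(32.1 / 0.1) = 321.
Z-hop total = 321 × 2.1, so 674.1 s.
Total = 70001.9 + 674.1 = 70676 s = 19.63 hours.

19.63 hours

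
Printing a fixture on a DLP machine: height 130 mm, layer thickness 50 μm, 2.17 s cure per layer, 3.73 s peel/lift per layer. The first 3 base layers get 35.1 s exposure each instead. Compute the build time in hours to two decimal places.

4.29 hours

Layers = ⌈130/0.05⌉ = 2600.
Base layers = 3 × (35.1 + 3.73), so 116.49 s.
Regular layers = 2597 × (2.17 + 3.73) = 15322.3 s.
Sum: 116.49 + 15322.3 = 15438.79 s → 4.29 hours.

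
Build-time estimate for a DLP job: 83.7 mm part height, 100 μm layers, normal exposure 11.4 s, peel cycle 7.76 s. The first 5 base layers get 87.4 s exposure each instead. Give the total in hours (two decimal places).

4.56 hours

Layers = ⌈83.7/0.1⌉ = 837.
Burn-in layers: 5 × (87.4 + 7.76) → 475.8 s.
Remaining layers: 832 × (11.4 + 7.76) → 15941.12 s.
Sum: 475.8 + 15941.12 = 16416.92 s → 4.56 hours.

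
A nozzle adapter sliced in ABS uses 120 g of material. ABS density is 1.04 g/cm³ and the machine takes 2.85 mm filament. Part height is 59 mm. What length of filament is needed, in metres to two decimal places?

Volume = 120 g / 1.04 g·cm⁻³ = 115.3846 cm³ = 115384.6 mm³.
Filament cross-section = π × (2.85/2)² = 6.3794 mm².
L = V/A = 115384.6/6.3794 = 18087.06 mm → 18.09 m.

18.09 m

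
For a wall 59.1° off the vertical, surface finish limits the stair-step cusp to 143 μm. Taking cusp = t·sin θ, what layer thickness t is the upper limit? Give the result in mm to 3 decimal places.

sin(59.1°) = 0.8581; t_max = 0.143/0.8581 = 0.167 mm.

0.167 mm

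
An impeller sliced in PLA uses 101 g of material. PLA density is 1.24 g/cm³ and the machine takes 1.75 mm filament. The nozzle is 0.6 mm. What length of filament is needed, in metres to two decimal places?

33.86 m

Extruded volume: 101/1.24 = 81.4516 cm³ (81451.6 mm³).
Cross-section of 1.75 mm filament: π·(1.75/2)² = 2.4053 mm².
L = V/A = 81451.6/2.4053 = 33863.39 mm → 33.86 m.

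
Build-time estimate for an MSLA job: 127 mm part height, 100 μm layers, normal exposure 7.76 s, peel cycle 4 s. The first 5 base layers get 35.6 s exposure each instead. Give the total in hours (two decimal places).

Number of layers: 127 / 0.1 → 1270 (rounded up).
Base layers: 5 × (35.6 + 4) → 198 s.
Regular layers = 1265 × (7.76 + 4), so 14876.4 s.
Total = 198 + 14876.4 = 15074.4 s = 4.19 hours.

4.19 hours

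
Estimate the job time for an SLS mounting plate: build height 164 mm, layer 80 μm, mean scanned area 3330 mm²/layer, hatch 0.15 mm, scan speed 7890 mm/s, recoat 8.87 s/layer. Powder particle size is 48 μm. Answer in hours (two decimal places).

Layers = ⌈164/0.08⌉ = 2050.
Scan path per layer: 3330 / 0.15 → 22200 mm.
Scan time per layer: 22200 / 7890 → 2.8137 s.
Per-layer time = 2.8137 + 8.87, so 11.6837 s.
Build time = 2050 × 11.6837 = 23951.585 s = 6.65 hours.

6.65 hours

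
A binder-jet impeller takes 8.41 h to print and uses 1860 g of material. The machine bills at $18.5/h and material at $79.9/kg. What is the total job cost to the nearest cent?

Time charge = 18.5 × 8.41, so $155.585.
Material cost = 79.9 × 1860/1000, so $148.614.
Total = 155.585 + 148.614 = 304.199 ≈ $304.20.

$304.20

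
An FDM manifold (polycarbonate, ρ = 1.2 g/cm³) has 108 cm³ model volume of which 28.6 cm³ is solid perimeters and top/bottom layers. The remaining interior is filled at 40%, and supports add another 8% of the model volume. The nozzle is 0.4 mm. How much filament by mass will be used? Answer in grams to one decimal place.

82.8 g

Interior volume: 108 − 28.6 → 79.4 cm³.
Infill deposited = 0.40 × 79.4 = 31.76 cm³.
Support = 0.08 × 108 = 8.64 cm³.
Total printed volume = 28.6 + 31.76 + 8.64, so 69 cm³.
Mass = 69 × 1.2, so 82.8 g.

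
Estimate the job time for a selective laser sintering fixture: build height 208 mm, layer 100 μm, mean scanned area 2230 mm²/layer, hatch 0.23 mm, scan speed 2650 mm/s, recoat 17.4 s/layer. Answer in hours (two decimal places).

12.17 hours

Layers = ⌈208/0.1⌉ = 2080.
Scan path per layer = 2230 / 0.23, so 9695.7 mm.
Laser time per layer = 9695.7 / 2650 = 3.6588 s.
Layer cycle = 3.6588 + 17.4 = 21.0588 s.
Total: 2080 × 21.0588 s = 43802.304 s → 12.17 hours.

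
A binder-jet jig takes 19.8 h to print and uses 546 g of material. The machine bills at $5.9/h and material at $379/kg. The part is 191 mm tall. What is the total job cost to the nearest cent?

Time charge = 5.9 × 19.8, so $116.82.
Feedstock cost: 379 × 546/1000 → $206.934.
Job cost: 116.82 + 206.934 = 323.754 ≈ $323.75.

$323.75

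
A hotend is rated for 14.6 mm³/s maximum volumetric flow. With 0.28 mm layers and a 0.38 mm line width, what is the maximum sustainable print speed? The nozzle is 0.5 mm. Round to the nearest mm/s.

137 mm/s

Bead cross-section: 0.28 × 0.38 → 0.1064 mm².
v_max = Q/A = 14.6/0.1064 = 137.22 mm/s → 137 mm/s.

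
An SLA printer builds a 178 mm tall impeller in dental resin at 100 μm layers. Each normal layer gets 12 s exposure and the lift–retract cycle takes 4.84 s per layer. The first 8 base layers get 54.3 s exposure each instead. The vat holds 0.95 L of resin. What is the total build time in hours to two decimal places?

8.42 hours

Layers = ⌈178/0.1⌉ = 1780.
Burn-in layers: 8 × (54.3 + 4.84) → 473.12 s.
Normal layers = 1772 × (12 + 4.84), so 29840.48 s.
Sum: 473.12 + 29840.48 = 30313.6 s → 8.42 hours.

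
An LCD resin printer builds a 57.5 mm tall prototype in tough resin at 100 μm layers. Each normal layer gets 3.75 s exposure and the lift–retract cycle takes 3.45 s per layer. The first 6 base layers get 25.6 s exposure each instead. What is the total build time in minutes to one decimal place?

71.2 minutes

Number of layers: 57.5 / 0.1 → 575 (rounded up).
Bottom layers: 6 × (25.6 + 3.45) → 174.3 s.
Remaining layers: 569 × (3.75 + 3.45) → 4096.8 s.
Total = 174.3 + 4096.8 = 4271.1 s = 71.2 minutes.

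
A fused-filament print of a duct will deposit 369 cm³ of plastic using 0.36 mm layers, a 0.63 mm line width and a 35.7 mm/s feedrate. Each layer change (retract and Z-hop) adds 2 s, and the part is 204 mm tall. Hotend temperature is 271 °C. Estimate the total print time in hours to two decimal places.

12.97 hours

Extrusion cross-section: 0.36 × 0.63 → 0.2268 mm².
Toolpath length = 369 cm³ / 0.2268 mm² = 369000 / 0.2268 = 1626984.1 mm.
Time extruding: 1626984.1 / 35.7 → 45573.8 s.
Layer count = ceil(204 / 0.36) = 567.
Non-print overhead = 567 × 2 = 1134 s.
Total = 45573.8 + 1134 = 46707.8 s = 12.97 hours.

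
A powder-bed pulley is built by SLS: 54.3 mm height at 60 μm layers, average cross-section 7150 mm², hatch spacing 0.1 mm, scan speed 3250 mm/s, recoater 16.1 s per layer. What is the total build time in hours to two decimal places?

Layers = ⌈54.3/0.06⌉ = 905.
Scan path per layer: 7150 / 0.1 → 71500 mm.
Scan time per layer = 71500 / 3250, so 22 s.
Time per layer: 22 + 16.1 → 38.1 s.
Total: 905 × 38.1 s = 34480.5 s → 9.58 hours.

9.58 hours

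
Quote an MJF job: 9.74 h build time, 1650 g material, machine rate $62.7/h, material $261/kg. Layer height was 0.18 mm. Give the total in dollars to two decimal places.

Time charge: 62.7 × 9.74 → $610.698.
Feedstock cost: 261 × 1650/1000 → $430.65.
Total = 610.698 + 430.65 = 1041.348 ≈ $1041.35.

$1041.35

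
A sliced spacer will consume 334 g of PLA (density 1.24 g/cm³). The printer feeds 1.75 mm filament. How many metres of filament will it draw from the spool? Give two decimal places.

Volume = 334 g / 1.24 g·cm⁻³ = 269.3548 cm³ = 269354.8 mm³.
Cross-section of 1.75 mm filament: π·(1.75/2)² = 2.4053 mm².
L = V/A = 269354.8/2.4053 = 111983.87 mm → 111.98 m.

111.98 m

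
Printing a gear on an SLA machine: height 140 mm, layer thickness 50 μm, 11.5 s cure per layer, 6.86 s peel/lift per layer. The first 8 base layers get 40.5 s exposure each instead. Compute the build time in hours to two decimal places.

Number of layers: 140 / 0.05 → 2800 (rounded up).
Bottom layers: 8 × (40.5 + 6.86) → 378.88 s.
Normal layers = 2792 × (11.5 + 6.86), so 51261.12 s.
Total = 378.88 + 51261.12 = 51640 s = 14.34 hours.

14.34 hours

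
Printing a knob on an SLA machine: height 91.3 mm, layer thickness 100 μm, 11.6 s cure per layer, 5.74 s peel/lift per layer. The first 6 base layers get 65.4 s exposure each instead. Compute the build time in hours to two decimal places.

Layer count = ceil(91.3 / 0.1) = 913.
Base layers = 6 × (65.4 + 5.74), so 426.84 s.
Remaining layers = 907 × (11.6 + 5.74), so 15727.38 s.
Sum: 426.84 + 15727.38 = 16154.22 s → 4.49 hours.

4.49 hours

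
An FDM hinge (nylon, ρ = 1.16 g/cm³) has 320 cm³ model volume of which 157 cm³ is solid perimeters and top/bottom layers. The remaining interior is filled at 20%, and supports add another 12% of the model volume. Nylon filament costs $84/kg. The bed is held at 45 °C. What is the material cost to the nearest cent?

Infill region = 320 − 157, so 163 cm³.
Deposited infill = 0.20 × 163, so 32.6 cm³.
Support = 0.12 × 320 = 38.4 cm³.
Total extruded: 157 + 32.6 + 38.4 → 228 cm³.
Mass = 228 × 1.16, so 264.48 g.
Cost = 264.48 g / 1000 × $84/kg = $22.22.

$22.22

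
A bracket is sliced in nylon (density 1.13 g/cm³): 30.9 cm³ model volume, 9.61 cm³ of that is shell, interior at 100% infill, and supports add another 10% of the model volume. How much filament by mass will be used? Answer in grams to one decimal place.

38.4 g

Infill region = 30.9 − 9.61, so 21.29 cm³.
Infill volume: 1.00 × 21.29 → 21.29 cm³.
Support: 0.10 × 30.9 → 3.09 cm³.
Total printed volume = 9.61 + 21.29 + 3.09, so 33.99 cm³.
Mass: 33.99 × 1.13 → 38.4087 g.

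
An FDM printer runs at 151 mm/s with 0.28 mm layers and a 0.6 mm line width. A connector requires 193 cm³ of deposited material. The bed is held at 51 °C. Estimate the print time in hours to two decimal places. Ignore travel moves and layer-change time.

Bead cross-section = 0.28 × 0.6 = 0.168 mm².
Total extruded path = 193000/0.168 = 1148809.5 mm.
Print-move time = 1148809.5 / 151, so 7608 s.
7608 s = 2.11 hours.

2.11 hours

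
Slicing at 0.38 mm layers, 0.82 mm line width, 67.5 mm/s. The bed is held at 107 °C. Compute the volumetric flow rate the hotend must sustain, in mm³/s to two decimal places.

A: 0.38 × 0.82 → 0.3116 mm².
Q = v·A = 67.5 × 0.3116 = 21.03 mm³/s.

21.03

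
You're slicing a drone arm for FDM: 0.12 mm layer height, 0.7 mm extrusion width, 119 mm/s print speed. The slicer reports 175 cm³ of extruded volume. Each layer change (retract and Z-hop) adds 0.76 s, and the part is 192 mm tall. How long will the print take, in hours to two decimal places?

Extrusion cross-section = 0.12 × 0.7 = 0.084 mm².
Path length: 175000 mm³ / 0.084 mm² → 2083333.3 mm.
Print-move time = 2083333.3 / 119 = 17507 s.
Layer count = ceil(192 / 0.12) = 1600.
Z-hop total = 1600 × 0.76 = 1216 s.
Altogether 17507 + 1216 = 18723 s, i.e. 5.20 hours.

5.20 hours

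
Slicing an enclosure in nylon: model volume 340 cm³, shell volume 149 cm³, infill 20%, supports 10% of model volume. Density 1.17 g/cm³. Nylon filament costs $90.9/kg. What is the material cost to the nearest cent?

$23.53

Interior volume = 340 − 149 = 191 cm³.
Infill volume = 0.20 × 191, so 38.2 cm³.
Support = 0.10 × 340, so 34 cm³.
Total extruded: 149 + 38.2 + 34 → 221.2 cm³.
Mass = 221.2 × 1.17 = 258.804 g.
Cost = 258.804 g / 1000 × $90.9/kg = $23.53.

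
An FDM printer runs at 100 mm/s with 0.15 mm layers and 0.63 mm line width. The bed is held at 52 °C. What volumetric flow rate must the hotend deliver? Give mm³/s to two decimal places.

9.45

A: 0.15 × 0.63 → 0.0945 mm².
Q = v·A = 100 × 0.0945 = 9.45 mm³/s.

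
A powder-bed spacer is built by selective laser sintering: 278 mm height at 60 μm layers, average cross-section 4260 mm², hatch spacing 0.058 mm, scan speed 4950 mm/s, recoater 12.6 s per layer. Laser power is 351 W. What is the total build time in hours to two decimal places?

35.32 hours

Layer count = ceil(278 / 0.06) = 4634.
Hatch length per layer: 4260 / 0.058 → 73448.3 mm.
Laser time per layer = 73448.3 / 4950 = 14.838 s.
Layer cycle = 14.838 + 12.6 = 27.438 s.
4634 layers × 27.438 s/layer = 127147.692 s, i.e. 35.32 hours.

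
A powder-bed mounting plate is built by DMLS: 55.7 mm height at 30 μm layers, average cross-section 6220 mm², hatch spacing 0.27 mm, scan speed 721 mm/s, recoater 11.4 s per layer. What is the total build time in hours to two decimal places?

Layers = ⌈55.7/0.03⌉ = 1857.
Per-layer scan distance = 6220 / 0.27 = 23037 mm.
Scan time per layer = 23037 / 721, so 31.9515 s.
Time per layer = 31.9515 + 11.4 = 43.3515 s.
Build time = 1857 × 43.3515 = 80503.7355 s = 22.36 hours.

22.36 hours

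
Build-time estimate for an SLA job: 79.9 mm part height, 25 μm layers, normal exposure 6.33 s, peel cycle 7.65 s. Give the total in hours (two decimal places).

Layers = ⌈79.9/0.025⌉ = 3196.
Per-layer time = 6.33 + 7.65, so 13.98 s.
Total = 3196 × 13.98 = 44680.08 s = 12.41 hours.

12.41 hours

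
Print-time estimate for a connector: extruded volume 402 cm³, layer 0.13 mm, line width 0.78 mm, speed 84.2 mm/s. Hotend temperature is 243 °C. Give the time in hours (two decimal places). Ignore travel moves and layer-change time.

Line area: 0.13 × 0.78 → 0.1014 mm².
Toolpath length = 402 cm³ / 0.1014 mm² = 402000 / 0.1014 = 3964497 mm.
Extrusion time = 3964497 / 84.2, so 47084.3 s.
47084.3 s = 13.08 hours.

13.08 hours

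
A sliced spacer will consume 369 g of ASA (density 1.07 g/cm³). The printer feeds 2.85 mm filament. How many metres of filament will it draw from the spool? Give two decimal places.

Volume = 369 g / 1.07 g·cm⁻³ = 344.8598 cm³ = 344859.8 mm³.
A = π r² = π × 1.425² = 6.3794 mm².
L = V/A = 344859.8/6.3794 = 54058.34 mm → 54.06 m.

54.06 m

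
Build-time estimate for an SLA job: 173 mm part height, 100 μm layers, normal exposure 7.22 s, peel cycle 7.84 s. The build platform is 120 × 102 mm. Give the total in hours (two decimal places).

7.24 hours

Layer count = ceil(173 / 0.1) = 1730.
Cycle time = 7.22 + 7.84, so 15.06 s.
Build time: 1730 × 15.06 s = 26053.8 s, i.e. 7.24 hours.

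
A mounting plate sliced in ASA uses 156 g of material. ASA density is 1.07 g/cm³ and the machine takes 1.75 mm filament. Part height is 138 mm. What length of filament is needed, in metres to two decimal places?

Volume = 156 g / 1.07 g·cm⁻³ = 145.7944 cm³ = 145794.4 mm³.
Filament cross-section = π × (1.75/2)² = 2.4053 mm².
Length = 145794.4 / 2.4053 = 60613.81 mm = 60.61 m.

60.61 m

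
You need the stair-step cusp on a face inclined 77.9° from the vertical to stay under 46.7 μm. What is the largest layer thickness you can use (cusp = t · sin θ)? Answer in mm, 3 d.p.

Layer height = cusp / sin(77.9°) = 0.0467 / 0.9778 = 0.048 mm.

0.048 mm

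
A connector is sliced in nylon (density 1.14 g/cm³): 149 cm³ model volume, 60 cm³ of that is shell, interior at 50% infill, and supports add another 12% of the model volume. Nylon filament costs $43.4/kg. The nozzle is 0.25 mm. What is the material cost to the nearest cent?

Interior volume: 149 − 60 → 89 cm³.
Infill deposited = 0.50 × 89 = 44.5 cm³.
Support = 0.12 × 149 = 17.88 cm³.
Total printed volume = 60 + 44.5 + 17.88 = 122.38 cm³.
Mass = 122.38 × 1.14 = 139.5132 g.
At $43.4/kg: 139.5132/1000 × 43.4 = $6.05.

$6.05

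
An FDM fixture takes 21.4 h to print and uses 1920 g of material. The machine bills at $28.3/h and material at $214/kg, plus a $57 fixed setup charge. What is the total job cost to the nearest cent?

Machine cost = 28.3 × 21.4, so $605.62.
Material cost = 214 × 1920/1000 = $410.88.
Total = 605.62 + 410.88 + 57 = $1073.50.

$1073.50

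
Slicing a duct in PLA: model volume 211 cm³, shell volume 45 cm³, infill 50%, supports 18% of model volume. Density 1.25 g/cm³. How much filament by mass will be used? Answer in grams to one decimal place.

207.5 g

Interior volume = 211 − 45 = 166 cm³.
Deposited infill = 0.50 × 166 = 83 cm³.
Support: 0.18 × 211 → 37.98 cm³.
Total extruded: 45 + 83 + 37.98 → 165.98 cm³.
Mass = 165.98 × 1.25 = 207.475 g.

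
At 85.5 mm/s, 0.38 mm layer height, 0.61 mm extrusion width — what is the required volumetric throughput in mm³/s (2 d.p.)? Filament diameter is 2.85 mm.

Extrusion cross-section: 0.38 × 0.61 → 0.2318 mm².
Q = v·A = 85.5 × 0.2318 = 19.82 mm³/s.

19.82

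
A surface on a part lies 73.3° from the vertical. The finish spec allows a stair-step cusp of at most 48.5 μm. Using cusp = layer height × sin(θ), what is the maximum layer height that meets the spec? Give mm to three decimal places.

t = h_c / sin θ = 0.0485 / 0.9578 = 0.051 mm.

0.051 mm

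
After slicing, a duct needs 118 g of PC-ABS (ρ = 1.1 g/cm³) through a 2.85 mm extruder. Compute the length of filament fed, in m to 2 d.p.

Extruded volume: 118/1.1 = 107.2727 cm³ (107272.7 mm³).
Filament cross-section = π × (2.85/2)² = 6.3794 mm².
L = V/A = 107272.7/6.3794 = 16815.48 mm → 16.82 m.

16.82 m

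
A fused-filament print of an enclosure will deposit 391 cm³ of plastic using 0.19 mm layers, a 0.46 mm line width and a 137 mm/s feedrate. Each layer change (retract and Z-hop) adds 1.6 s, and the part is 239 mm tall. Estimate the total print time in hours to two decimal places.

Extrusion cross-section: 0.19 × 0.46 → 0.0874 mm².
Toolpath length = 391 cm³ / 0.0874 mm² = 391000 / 0.0874 = 4473684.2 mm.
Extrusion time = 4473684.2 / 137 = 32654.6 s.
Layer count = ceil(239 / 0.19) = 1258.
Non-print overhead = 1258 × 1.6 = 2012.8 s.
Altogether 32654.6 + 2012.8 = 34667.4 s, i.e. 9.63 hours.

9.63 hours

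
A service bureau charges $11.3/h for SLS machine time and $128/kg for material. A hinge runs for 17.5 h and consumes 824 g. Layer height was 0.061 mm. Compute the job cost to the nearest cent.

Machine-time cost = 11.3 × 17.5 = $197.75.
Material cost = 128 × 824/1000, so $105.472.
Job cost: 197.75 + 105.472 = 303.222 ≈ $303.22.

$303.22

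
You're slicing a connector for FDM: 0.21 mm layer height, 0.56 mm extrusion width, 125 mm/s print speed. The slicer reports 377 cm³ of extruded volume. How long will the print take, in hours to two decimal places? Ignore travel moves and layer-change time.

7.12 hours

Bead cross-section = 0.21 × 0.56 = 0.1176 mm².
Path length: 377000 mm³ / 0.1176 mm² → 3205782.3 mm.
Extrusion time = 3205782.3 / 125, so 25646.3 s.
That's 25646.3 s → 7.12 hours.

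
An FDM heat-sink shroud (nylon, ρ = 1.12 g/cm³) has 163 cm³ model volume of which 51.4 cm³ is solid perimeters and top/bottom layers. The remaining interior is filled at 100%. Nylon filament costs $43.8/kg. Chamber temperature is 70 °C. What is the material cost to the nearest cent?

Interior volume = 163 − 51.4 = 111.6 cm³.
Infill deposited = 1.00 × 111.6, so 111.6 cm³.
Deposited volume = 51.4 + 111.6 = 163 cm³.
Mass = 163 × 1.12, so 182.56 g.
Cost = 182.56 g / 1000 × $43.8/kg = $8.00.

$8.00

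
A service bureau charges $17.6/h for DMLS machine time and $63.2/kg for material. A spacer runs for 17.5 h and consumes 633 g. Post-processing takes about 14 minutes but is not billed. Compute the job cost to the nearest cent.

Time charge: 17.6 × 17.5 → $308.00.
Material charge = 63.2 × 633/1000 = $40.0056.
Job cost: 308.00 + 40.0056 = 348.0056 ≈ $348.01.

$348.01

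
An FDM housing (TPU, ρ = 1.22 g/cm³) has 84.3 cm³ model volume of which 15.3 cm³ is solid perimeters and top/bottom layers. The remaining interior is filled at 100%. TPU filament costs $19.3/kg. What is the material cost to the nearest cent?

$1.98

Volume inside the shell = 84.3 − 15.3, so 69 cm³.
Infill deposited = 1.00 × 69 = 69 cm³.
Total printed volume = 15.3 + 69 = 84.3 cm³.
Mass: 84.3 × 1.22 → 102.846 g.
Cost = 102.846 g / 1000 × $19.3/kg = $1.98.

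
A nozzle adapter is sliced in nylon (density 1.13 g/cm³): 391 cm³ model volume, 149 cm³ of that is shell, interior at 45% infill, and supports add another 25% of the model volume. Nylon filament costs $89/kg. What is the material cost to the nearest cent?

Infill region = 391 − 149 = 242 cm³.
Infill deposited: 0.45 × 242 → 108.9 cm³.
Support = 0.25 × 391, so 97.75 cm³.
Total printed volume = 149 + 108.9 + 97.75, so 355.65 cm³.
Mass = 355.65 × 1.13 = 401.8845 g.
Cost = 401.8845 g / 1000 × $89/kg = $35.77.

$35.77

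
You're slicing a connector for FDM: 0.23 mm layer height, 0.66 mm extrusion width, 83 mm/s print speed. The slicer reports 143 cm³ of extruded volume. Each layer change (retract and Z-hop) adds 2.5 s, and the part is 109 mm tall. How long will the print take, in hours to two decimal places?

3.48 hours

Line area = 0.23 × 0.66, so 0.1518 mm².
Toolpath length = 143 cm³ / 0.1518 mm² = 143000 / 0.1518 = 942029 mm.
Extrusion time = 942029 / 83, so 11349.7 s.
Number of layers: 109 / 0.23 → 474 (rounded up).
Layer-change overhead = 474 × 2.5 = 1185 s.
Total = 11349.7 + 1185 = 12534.7 s = 3.48 hours.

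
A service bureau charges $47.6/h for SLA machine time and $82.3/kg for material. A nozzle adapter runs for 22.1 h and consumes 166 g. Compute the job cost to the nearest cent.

$1065.62

Time charge: 47.6 × 22.1 → $1051.96.
Material cost: 82.3 × 166/1000 → $13.6618.
Job cost: 1051.96 + 13.6618 = 1065.6218 ≈ $1065.62.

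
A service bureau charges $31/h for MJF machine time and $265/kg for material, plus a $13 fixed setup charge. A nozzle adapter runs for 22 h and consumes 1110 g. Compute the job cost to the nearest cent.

Machine cost = 31 × 22 = $682.00.
Material charge: 265 × 1110/1000 → $294.15.
Adding setup: 682.00 + 294.15 + 13 → $989.15.

$989.15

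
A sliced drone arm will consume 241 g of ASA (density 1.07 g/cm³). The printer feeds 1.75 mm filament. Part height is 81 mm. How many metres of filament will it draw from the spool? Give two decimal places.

Volume = 241 g / 1.07 g·cm⁻³ = 225.2336 cm³ = 225233.6 mm³.
Filament cross-section = π × (1.75/2)² = 2.4053 mm².
L = V/A = 225233.6/2.4053 = 93640.54 mm → 93.64 m.

93.64 m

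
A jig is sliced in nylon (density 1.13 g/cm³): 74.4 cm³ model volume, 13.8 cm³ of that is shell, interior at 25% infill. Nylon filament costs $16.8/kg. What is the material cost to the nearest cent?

Interior volume = 74.4 − 13.8 = 60.6 cm³.
Infill deposited: 0.25 × 60.6 → 15.15 cm³.
Deposited volume: 13.8 + 15.15 → 28.95 cm³.
Mass = 28.95 × 1.13 = 32.7135 g.
At $16.8/kg: 32.7135/1000 × 16.8 = $0.55.

$0.55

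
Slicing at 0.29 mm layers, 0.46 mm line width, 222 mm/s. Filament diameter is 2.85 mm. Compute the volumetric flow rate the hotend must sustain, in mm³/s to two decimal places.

A = 0.29 × 0.46, so 0.1334 mm².
Volumetric flow = 222 × 0.1334 = 29.61 mm³/s.

29.61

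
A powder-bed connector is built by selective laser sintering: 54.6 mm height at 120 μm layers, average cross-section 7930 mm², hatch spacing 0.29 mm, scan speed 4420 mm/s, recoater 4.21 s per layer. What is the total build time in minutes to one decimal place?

78.8 minutes

Number of layers: 54.6 / 0.12 → 455 (rounded up).
Hatch length per layer = 7930 / 0.29 = 27344.8 mm.
Per-layer scan time: 27344.8 / 4420 → 6.1866 s.
Layer cycle: 6.1866 + 4.21 → 10.3966 s.
455 layers × 10.3966 s/layer = 4730.453 s, i.e. 78.8 minutes.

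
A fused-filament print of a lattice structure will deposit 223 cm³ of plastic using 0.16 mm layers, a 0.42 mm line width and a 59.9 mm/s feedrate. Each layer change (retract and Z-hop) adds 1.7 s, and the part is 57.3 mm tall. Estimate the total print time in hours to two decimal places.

15.56 hours

Line area = 0.16 × 0.42 = 0.0672 mm².
Path length: 223000 mm³ / 0.0672 mm² → 3318452.4 mm.
Time extruding = 3318452.4 / 59.9, so 55399.9 s.
Layer count = ceil(57.3 / 0.16) = 359.
Non-print overhead: 359 × 1.7 → 610.3 s.
Altogether 55399.9 + 610.3 = 56010.2 s, i.e. 15.56 hours.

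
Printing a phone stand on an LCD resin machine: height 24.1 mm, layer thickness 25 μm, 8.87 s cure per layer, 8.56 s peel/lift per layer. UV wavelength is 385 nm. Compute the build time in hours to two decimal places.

4.67 hours

Layer count = ceil(24.1 / 0.025) = 964.
Each layer takes = 8.87 + 8.56 = 17.43 s.
Build time: 964 × 17.43 s = 16802.52 s, i.e. 4.67 hours.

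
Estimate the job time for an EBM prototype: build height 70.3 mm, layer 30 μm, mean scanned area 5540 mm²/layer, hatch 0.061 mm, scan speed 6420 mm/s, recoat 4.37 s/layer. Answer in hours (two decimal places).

12.06 hours

Number of layers: 70.3 / 0.03 → 2344 (rounded up).
Per-layer scan distance: 5540 / 0.061 → 90819.7 mm.
Scan time per layer = 90819.7 / 6420, so 14.1464 s.
Per-layer time: 14.1464 + 4.37 → 18.5164 s.
Total: 2344 × 18.5164 s = 43402.4416 s → 12.06 hours.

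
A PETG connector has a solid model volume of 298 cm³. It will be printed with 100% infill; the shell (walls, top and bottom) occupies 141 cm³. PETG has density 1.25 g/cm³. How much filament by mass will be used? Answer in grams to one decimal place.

Volume inside the shell = 298 − 141, so 157 cm³.
Deposited infill = 1.00 × 157 = 157 cm³.
Total extruded: 141 + 157 → 298 cm³.
Mass: 298 × 1.25 → 372.5 g.

372.5 g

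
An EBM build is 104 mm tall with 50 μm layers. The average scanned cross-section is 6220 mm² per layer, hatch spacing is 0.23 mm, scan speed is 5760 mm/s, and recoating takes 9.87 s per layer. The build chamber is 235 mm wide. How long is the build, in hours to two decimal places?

8.42 hours

Number of layers: 104 / 0.05 → 2080 (rounded up).
Scan path per layer = 6220 / 0.23 = 27043.5 mm.
Scan time per layer = 27043.5 / 5760 = 4.6951 s.
Time per layer = 4.6951 + 9.87 = 14.5651 s.
Total: 2080 × 14.5651 s = 30295.408 s → 8.42 hours.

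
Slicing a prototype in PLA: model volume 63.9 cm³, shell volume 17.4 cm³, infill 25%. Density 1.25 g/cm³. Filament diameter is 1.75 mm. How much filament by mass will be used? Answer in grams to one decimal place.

Volume inside the shell = 63.9 − 17.4, so 46.5 cm³.
Deposited infill = 0.25 × 46.5 = 11.625 cm³.
Deposited volume = 17.4 + 11.625, so 29.025 cm³.
Mass = 29.025 × 1.25, so 36.28125 g.

36.3 g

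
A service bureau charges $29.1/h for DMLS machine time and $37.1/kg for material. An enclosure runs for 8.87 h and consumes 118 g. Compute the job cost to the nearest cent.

Machine-time cost = 29.1 × 8.87 = $258.117.
Material cost: 37.1 × 118/1000 → $4.3778.
Job cost: 258.117 + 4.3778 = 262.4948 ≈ $262.49.

$262.49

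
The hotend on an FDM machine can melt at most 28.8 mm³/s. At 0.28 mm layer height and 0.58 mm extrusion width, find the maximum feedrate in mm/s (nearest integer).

177 mm/s

Extrusion cross-section = 0.28 × 0.58, so 0.1624 mm².
Max speed = 28.8 / 0.1624 = 177.34 ≈ 177 mm/s.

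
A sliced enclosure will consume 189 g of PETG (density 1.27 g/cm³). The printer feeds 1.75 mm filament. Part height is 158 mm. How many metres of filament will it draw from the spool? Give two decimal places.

61.87 m

Extruded volume: 189/1.27 = 148.8189 cm³ (148818.9 mm³).
A = π r² = π × 0.875² = 2.4053 mm².
Length = 148818.9 / 2.4053 = 61871.24 mm = 61.87 m.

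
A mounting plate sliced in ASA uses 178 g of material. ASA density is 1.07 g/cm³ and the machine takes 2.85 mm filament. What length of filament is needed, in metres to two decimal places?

26.08 m

Volume = 178 g / 1.07 g·cm⁻³ = 166.3551 cm³ = 166355.1 mm³.
Cross-section of 2.85 mm filament: π·(2.85/2)² = 6.3794 mm².
L = V/A = 166355.1/6.3794 = 26076.92 mm → 26.08 m.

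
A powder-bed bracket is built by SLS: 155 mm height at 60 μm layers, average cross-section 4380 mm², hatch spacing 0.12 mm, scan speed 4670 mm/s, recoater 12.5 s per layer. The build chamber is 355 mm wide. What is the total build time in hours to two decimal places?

14.58 hours

Layers = ⌈155/0.06⌉ = 2584.
Hatch length per layer: 4380 / 0.12 → 36500 mm.
Per-layer scan time = 36500 / 4670, so 7.8158 s.
Per-layer time = 7.8158 + 12.5 = 20.3158 s.
Total: 2584 × 20.3158 s = 52496.0272 s → 14.58 hours.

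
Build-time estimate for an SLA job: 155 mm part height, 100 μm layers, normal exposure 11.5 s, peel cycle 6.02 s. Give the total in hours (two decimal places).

Layers = ⌈155/0.1⌉ = 1550.
Per-layer time = 11.5 + 6.02 = 17.52 s.
Build time: 1550 × 17.52 s = 27156 s, i.e. 7.54 hours.

7.54 hours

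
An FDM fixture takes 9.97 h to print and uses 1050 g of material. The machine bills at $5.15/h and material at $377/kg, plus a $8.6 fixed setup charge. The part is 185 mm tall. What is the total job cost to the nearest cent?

$455.80

Machine-time cost = 5.15 × 9.97 = $51.3455.
Material charge = 377 × 1050/1000 = $395.85.
Total = 51.3455 + 395.85 + 8.6 = 455.7955 ≈ $455.80.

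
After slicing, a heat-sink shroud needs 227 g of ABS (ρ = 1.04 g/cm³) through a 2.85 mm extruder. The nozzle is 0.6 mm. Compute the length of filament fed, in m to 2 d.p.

34.21 m

Volume = 227 g / 1.04 g·cm⁻³ = 218.2692 cm³ = 218269.2 mm³.
Filament cross-section = π × (2.85/2)² = 6.3794 mm².
L = V/A = 218269.2/6.3794 = 34214.69 mm → 34.21 m.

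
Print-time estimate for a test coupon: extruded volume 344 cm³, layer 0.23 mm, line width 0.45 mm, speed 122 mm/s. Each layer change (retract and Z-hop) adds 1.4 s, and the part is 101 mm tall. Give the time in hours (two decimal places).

7.74 hours

Bead cross-section = 0.23 × 0.45, so 0.1035 mm².
Toolpath length = 344 cm³ / 0.1035 mm² = 344000 / 0.1035 = 3323671.5 mm.
Time extruding = 3323671.5 / 122, so 27243.2 s.
Number of layers: 101 / 0.23 → 440 (rounded up).
Z-hop total = 440 × 1.4 = 616 s.
Altogether 27243.2 + 616 = 27859.2 s, i.e. 7.74 hours.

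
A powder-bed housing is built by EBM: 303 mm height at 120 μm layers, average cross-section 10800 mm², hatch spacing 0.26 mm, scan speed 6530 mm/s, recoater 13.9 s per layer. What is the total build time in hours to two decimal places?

Layer count = ceil(303 / 0.12) = 2525.
Scan path per layer = 10800 / 0.26, so 41538.5 mm.
Scan time per layer = 41538.5 / 6530, so 6.3612 s.
Per-layer time = 6.3612 + 13.9 = 20.2612 s.
Total: 2525 × 20.2612 s = 51159.53 s → 14.21 hours.

14.21 hours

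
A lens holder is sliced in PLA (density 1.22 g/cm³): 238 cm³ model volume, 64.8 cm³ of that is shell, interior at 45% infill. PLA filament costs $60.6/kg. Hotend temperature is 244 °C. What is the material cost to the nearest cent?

Infill region: 238 − 64.8 → 173.2 cm³.
Infill deposited: 0.45 × 173.2 → 77.94 cm³.
Deposited volume = 64.8 + 77.94 = 142.74 cm³.
Mass = 142.74 × 1.22 = 174.1428 g.
At $60.6/kg: 174.1428/1000 × 60.6 = $10.55.

$10.55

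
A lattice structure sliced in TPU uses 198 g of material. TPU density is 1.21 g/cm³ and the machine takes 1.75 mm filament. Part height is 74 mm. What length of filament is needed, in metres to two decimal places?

68.03 m

Volume = 198 g / 1.21 g·cm⁻³ = 163.6364 cm³ = 163636.4 mm³.
Filament cross-section = π × (1.75/2)² = 2.4053 mm².
Length = 163636.4 / 2.4053 = 68031.6 mm = 68.03 m.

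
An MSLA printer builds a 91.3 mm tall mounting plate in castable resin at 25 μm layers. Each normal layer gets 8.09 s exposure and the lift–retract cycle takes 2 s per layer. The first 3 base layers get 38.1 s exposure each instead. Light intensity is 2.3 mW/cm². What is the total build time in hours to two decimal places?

Number of layers: 91.3 / 0.025 → 3652 (rounded up).
Bottom layers: 3 × (38.1 + 2) → 120.3 s.
Normal layers: 3649 × (8.09 + 2) → 36818.41 s.
Sum: 120.3 + 36818.41 = 36938.71 s → 10.26 hours.

10.26 hours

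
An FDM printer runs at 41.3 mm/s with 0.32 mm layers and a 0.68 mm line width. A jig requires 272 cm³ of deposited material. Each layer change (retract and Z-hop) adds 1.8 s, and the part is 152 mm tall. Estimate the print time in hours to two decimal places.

Bead cross-section = 0.32 × 0.68, so 0.2176 mm².
Total extruded path = 272000/0.2176 = 1250000 mm.
Print-move time: 1250000 / 41.3 → 30266.3 s.
Layer count = ceil(152 / 0.32) = 475.
Non-print overhead = 475 × 1.8 = 855 s.
Altogether 30266.3 + 855 = 31121.3 s, i.e. 8.64 hours.

8.64 hours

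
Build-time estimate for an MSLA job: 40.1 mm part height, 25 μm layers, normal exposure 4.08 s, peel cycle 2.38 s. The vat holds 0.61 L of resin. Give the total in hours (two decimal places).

2.88 hours

Layer count = ceil(40.1 / 0.025) = 1604.
Cycle time: 4.08 + 2.38 → 6.46 s.
Total = 1604 × 6.46 = 10361.84 s = 2.88 hours.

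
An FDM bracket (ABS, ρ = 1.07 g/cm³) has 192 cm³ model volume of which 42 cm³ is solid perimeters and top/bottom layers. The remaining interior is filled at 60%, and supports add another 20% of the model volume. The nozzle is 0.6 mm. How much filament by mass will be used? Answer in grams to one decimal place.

Interior volume: 192 − 42 → 150 cm³.
Deposited infill = 0.60 × 150 = 90 cm³.
Support = 0.20 × 192, so 38.4 cm³.
Total extruded: 42 + 90 + 38.4 → 170.4 cm³.
Mass: 170.4 × 1.07 → 182.328 g.

182.3 g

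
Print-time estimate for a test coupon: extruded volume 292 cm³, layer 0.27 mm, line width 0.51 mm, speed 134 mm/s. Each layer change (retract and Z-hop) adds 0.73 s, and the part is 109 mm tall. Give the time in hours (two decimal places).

4.48 hours

Line area = 0.27 × 0.51 = 0.1377 mm².
Total extruded path = 292000/0.1377 = 2120551.9 mm.
Time extruding: 2120551.9 / 134 → 15825 s.
Layers = ⌈109/0.27⌉ = 404.
Layer-change overhead: 404 × 0.73 → 294.92 s.
Total = 15825 + 294.92 = 16119.92 s = 4.48 hours.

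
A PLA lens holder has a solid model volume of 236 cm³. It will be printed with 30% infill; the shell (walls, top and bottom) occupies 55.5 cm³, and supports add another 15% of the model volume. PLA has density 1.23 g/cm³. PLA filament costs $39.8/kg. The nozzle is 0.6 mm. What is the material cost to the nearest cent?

$7.10

Infill region = 236 − 55.5, so 180.5 cm³.
Infill volume: 0.30 × 180.5 → 54.15 cm³.
Support = 0.15 × 236 = 35.4 cm³.
Deposited volume: 55.5 + 54.15 + 35.4 → 145.05 cm³.
Mass = 145.05 × 1.23 = 178.4115 g.
At $39.8/kg: 178.4115/1000 × 39.8 = $7.10.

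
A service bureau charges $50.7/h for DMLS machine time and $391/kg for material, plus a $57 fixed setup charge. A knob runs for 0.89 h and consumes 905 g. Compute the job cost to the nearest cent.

Machine cost = 50.7 × 0.89 = $45.123.
Feedstock cost: 391 × 905/1000 → $353.855.
Total = 45.123 + 353.855 + 57 = 455.978 ≈ $455.98.

$455.98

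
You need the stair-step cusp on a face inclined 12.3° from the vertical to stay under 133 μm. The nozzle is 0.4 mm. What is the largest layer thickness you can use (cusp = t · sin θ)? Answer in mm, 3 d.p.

0.624 mm

t = h_c / sin θ = 0.133 / 0.2130 = 0.624 mm.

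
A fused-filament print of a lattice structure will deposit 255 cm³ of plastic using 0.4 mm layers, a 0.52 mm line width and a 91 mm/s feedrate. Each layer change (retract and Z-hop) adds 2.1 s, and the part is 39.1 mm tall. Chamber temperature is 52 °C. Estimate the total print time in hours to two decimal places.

Extrusion cross-section = 0.4 × 0.52 = 0.208 mm².
Total extruded path = 255000/0.208 = 1225961.5 mm.
Time extruding: 1225961.5 / 91 → 13472.1 s.
Layers = ⌈39.1/0.4⌉ = 98.
Z-hop total = 98 × 2.1, so 205.8 s.
Altogether 13472.1 + 205.8 = 13677.9 s, i.e. 3.80 hours.

3.80 hours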